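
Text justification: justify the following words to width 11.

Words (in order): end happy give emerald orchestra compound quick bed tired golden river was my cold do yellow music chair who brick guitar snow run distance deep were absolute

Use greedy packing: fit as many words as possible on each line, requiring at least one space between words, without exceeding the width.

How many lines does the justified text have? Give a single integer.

Answer: 18

Derivation:
Line 1: ['end', 'happy'] (min_width=9, slack=2)
Line 2: ['give'] (min_width=4, slack=7)
Line 3: ['emerald'] (min_width=7, slack=4)
Line 4: ['orchestra'] (min_width=9, slack=2)
Line 5: ['compound'] (min_width=8, slack=3)
Line 6: ['quick', 'bed'] (min_width=9, slack=2)
Line 7: ['tired'] (min_width=5, slack=6)
Line 8: ['golden'] (min_width=6, slack=5)
Line 9: ['river', 'was'] (min_width=9, slack=2)
Line 10: ['my', 'cold', 'do'] (min_width=10, slack=1)
Line 11: ['yellow'] (min_width=6, slack=5)
Line 12: ['music', 'chair'] (min_width=11, slack=0)
Line 13: ['who', 'brick'] (min_width=9, slack=2)
Line 14: ['guitar', 'snow'] (min_width=11, slack=0)
Line 15: ['run'] (min_width=3, slack=8)
Line 16: ['distance'] (min_width=8, slack=3)
Line 17: ['deep', 'were'] (min_width=9, slack=2)
Line 18: ['absolute'] (min_width=8, slack=3)
Total lines: 18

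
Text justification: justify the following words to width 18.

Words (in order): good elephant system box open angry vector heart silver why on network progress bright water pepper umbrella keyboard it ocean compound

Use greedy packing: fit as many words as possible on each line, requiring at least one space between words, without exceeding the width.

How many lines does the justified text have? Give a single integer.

Answer: 9

Derivation:
Line 1: ['good', 'elephant'] (min_width=13, slack=5)
Line 2: ['system', 'box', 'open'] (min_width=15, slack=3)
Line 3: ['angry', 'vector', 'heart'] (min_width=18, slack=0)
Line 4: ['silver', 'why', 'on'] (min_width=13, slack=5)
Line 5: ['network', 'progress'] (min_width=16, slack=2)
Line 6: ['bright', 'water'] (min_width=12, slack=6)
Line 7: ['pepper', 'umbrella'] (min_width=15, slack=3)
Line 8: ['keyboard', 'it', 'ocean'] (min_width=17, slack=1)
Line 9: ['compound'] (min_width=8, slack=10)
Total lines: 9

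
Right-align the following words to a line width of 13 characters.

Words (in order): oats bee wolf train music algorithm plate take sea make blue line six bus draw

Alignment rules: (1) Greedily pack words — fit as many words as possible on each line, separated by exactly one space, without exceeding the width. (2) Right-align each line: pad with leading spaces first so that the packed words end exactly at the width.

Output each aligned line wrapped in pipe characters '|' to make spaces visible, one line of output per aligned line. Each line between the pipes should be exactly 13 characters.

Answer: |oats bee wolf|
|  train music|
|    algorithm|
|   plate take|
|sea make blue|
| line six bus|
|         draw|

Derivation:
Line 1: ['oats', 'bee', 'wolf'] (min_width=13, slack=0)
Line 2: ['train', 'music'] (min_width=11, slack=2)
Line 3: ['algorithm'] (min_width=9, slack=4)
Line 4: ['plate', 'take'] (min_width=10, slack=3)
Line 5: ['sea', 'make', 'blue'] (min_width=13, slack=0)
Line 6: ['line', 'six', 'bus'] (min_width=12, slack=1)
Line 7: ['draw'] (min_width=4, slack=9)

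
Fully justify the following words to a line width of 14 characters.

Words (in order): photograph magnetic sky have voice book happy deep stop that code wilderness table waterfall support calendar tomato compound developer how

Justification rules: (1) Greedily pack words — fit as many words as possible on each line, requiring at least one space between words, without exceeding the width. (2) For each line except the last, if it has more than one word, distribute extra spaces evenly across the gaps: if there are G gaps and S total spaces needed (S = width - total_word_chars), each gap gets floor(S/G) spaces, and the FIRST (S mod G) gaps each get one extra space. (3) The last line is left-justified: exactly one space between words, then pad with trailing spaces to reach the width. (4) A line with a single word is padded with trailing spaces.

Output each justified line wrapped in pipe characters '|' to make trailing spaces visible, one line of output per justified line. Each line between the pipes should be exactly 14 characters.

Line 1: ['photograph'] (min_width=10, slack=4)
Line 2: ['magnetic', 'sky'] (min_width=12, slack=2)
Line 3: ['have', 'voice'] (min_width=10, slack=4)
Line 4: ['book', 'happy'] (min_width=10, slack=4)
Line 5: ['deep', 'stop', 'that'] (min_width=14, slack=0)
Line 6: ['code'] (min_width=4, slack=10)
Line 7: ['wilderness'] (min_width=10, slack=4)
Line 8: ['table'] (min_width=5, slack=9)
Line 9: ['waterfall'] (min_width=9, slack=5)
Line 10: ['support'] (min_width=7, slack=7)
Line 11: ['calendar'] (min_width=8, slack=6)
Line 12: ['tomato'] (min_width=6, slack=8)
Line 13: ['compound'] (min_width=8, slack=6)
Line 14: ['developer', 'how'] (min_width=13, slack=1)

Answer: |photograph    |
|magnetic   sky|
|have     voice|
|book     happy|
|deep stop that|
|code          |
|wilderness    |
|table         |
|waterfall     |
|support       |
|calendar      |
|tomato        |
|compound      |
|developer how |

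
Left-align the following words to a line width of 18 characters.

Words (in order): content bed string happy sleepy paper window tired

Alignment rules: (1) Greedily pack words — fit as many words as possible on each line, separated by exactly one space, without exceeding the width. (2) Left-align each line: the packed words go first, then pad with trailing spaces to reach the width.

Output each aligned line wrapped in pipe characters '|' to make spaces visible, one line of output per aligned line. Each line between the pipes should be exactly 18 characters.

Line 1: ['content', 'bed', 'string'] (min_width=18, slack=0)
Line 2: ['happy', 'sleepy', 'paper'] (min_width=18, slack=0)
Line 3: ['window', 'tired'] (min_width=12, slack=6)

Answer: |content bed string|
|happy sleepy paper|
|window tired      |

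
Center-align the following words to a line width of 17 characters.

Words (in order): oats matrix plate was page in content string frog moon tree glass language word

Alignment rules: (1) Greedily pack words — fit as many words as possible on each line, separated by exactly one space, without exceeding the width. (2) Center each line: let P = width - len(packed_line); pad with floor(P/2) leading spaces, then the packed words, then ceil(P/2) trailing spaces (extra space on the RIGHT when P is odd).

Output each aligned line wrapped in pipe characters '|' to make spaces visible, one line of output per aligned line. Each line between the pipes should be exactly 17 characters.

Answer: |oats matrix plate|
|   was page in   |
| content string  |
| frog moon tree  |
| glass language  |
|      word       |

Derivation:
Line 1: ['oats', 'matrix', 'plate'] (min_width=17, slack=0)
Line 2: ['was', 'page', 'in'] (min_width=11, slack=6)
Line 3: ['content', 'string'] (min_width=14, slack=3)
Line 4: ['frog', 'moon', 'tree'] (min_width=14, slack=3)
Line 5: ['glass', 'language'] (min_width=14, slack=3)
Line 6: ['word'] (min_width=4, slack=13)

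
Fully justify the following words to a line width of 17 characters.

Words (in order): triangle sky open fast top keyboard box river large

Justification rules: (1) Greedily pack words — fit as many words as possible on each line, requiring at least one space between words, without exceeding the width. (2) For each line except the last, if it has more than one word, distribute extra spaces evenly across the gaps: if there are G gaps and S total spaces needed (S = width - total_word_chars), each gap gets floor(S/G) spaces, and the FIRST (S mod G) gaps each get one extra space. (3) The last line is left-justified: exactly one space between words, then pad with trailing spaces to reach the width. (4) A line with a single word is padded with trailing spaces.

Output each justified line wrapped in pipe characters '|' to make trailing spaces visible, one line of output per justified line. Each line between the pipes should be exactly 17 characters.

Line 1: ['triangle', 'sky', 'open'] (min_width=17, slack=0)
Line 2: ['fast', 'top', 'keyboard'] (min_width=17, slack=0)
Line 3: ['box', 'river', 'large'] (min_width=15, slack=2)

Answer: |triangle sky open|
|fast top keyboard|
|box river large  |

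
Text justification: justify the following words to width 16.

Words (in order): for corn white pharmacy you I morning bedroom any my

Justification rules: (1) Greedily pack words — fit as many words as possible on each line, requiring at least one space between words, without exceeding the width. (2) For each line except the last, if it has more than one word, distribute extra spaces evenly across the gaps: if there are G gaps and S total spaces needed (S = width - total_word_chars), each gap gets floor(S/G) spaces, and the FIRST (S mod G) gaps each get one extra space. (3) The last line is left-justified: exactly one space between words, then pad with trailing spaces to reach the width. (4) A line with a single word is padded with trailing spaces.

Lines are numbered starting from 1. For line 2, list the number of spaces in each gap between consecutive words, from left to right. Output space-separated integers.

Line 1: ['for', 'corn', 'white'] (min_width=14, slack=2)
Line 2: ['pharmacy', 'you', 'I'] (min_width=14, slack=2)
Line 3: ['morning', 'bedroom'] (min_width=15, slack=1)
Line 4: ['any', 'my'] (min_width=6, slack=10)

Answer: 2 2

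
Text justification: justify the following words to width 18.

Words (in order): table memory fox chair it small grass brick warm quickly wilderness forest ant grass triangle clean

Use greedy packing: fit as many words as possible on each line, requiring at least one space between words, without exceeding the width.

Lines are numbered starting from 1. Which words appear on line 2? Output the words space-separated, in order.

Line 1: ['table', 'memory', 'fox'] (min_width=16, slack=2)
Line 2: ['chair', 'it', 'small'] (min_width=14, slack=4)
Line 3: ['grass', 'brick', 'warm'] (min_width=16, slack=2)
Line 4: ['quickly', 'wilderness'] (min_width=18, slack=0)
Line 5: ['forest', 'ant', 'grass'] (min_width=16, slack=2)
Line 6: ['triangle', 'clean'] (min_width=14, slack=4)

Answer: chair it small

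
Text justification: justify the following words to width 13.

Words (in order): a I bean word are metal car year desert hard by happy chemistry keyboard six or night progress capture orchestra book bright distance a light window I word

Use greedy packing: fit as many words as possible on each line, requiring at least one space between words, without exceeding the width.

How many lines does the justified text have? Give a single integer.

Answer: 14

Derivation:
Line 1: ['a', 'I', 'bean', 'word'] (min_width=13, slack=0)
Line 2: ['are', 'metal', 'car'] (min_width=13, slack=0)
Line 3: ['year', 'desert'] (min_width=11, slack=2)
Line 4: ['hard', 'by', 'happy'] (min_width=13, slack=0)
Line 5: ['chemistry'] (min_width=9, slack=4)
Line 6: ['keyboard', 'six'] (min_width=12, slack=1)
Line 7: ['or', 'night'] (min_width=8, slack=5)
Line 8: ['progress'] (min_width=8, slack=5)
Line 9: ['capture'] (min_width=7, slack=6)
Line 10: ['orchestra'] (min_width=9, slack=4)
Line 11: ['book', 'bright'] (min_width=11, slack=2)
Line 12: ['distance', 'a'] (min_width=10, slack=3)
Line 13: ['light', 'window'] (min_width=12, slack=1)
Line 14: ['I', 'word'] (min_width=6, slack=7)
Total lines: 14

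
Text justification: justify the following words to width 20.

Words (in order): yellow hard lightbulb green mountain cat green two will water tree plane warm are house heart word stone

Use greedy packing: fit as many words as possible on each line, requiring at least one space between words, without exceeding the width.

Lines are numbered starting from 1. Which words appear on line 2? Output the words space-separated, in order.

Line 1: ['yellow', 'hard'] (min_width=11, slack=9)
Line 2: ['lightbulb', 'green'] (min_width=15, slack=5)
Line 3: ['mountain', 'cat', 'green'] (min_width=18, slack=2)
Line 4: ['two', 'will', 'water', 'tree'] (min_width=19, slack=1)
Line 5: ['plane', 'warm', 'are', 'house'] (min_width=20, slack=0)
Line 6: ['heart', 'word', 'stone'] (min_width=16, slack=4)

Answer: lightbulb green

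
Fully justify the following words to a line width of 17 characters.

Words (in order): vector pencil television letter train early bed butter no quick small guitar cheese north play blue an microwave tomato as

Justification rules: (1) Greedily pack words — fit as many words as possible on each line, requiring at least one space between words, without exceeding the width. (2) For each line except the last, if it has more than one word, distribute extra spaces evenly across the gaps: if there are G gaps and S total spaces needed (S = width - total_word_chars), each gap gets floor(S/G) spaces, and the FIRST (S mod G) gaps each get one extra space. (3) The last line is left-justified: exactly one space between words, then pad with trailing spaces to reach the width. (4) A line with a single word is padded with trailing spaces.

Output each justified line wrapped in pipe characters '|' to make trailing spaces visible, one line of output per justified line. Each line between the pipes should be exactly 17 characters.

Answer: |vector     pencil|
|television letter|
|train  early  bed|
|butter  no  quick|
|small      guitar|
|cheese north play|
|blue an microwave|
|tomato as        |

Derivation:
Line 1: ['vector', 'pencil'] (min_width=13, slack=4)
Line 2: ['television', 'letter'] (min_width=17, slack=0)
Line 3: ['train', 'early', 'bed'] (min_width=15, slack=2)
Line 4: ['butter', 'no', 'quick'] (min_width=15, slack=2)
Line 5: ['small', 'guitar'] (min_width=12, slack=5)
Line 6: ['cheese', 'north', 'play'] (min_width=17, slack=0)
Line 7: ['blue', 'an', 'microwave'] (min_width=17, slack=0)
Line 8: ['tomato', 'as'] (min_width=9, slack=8)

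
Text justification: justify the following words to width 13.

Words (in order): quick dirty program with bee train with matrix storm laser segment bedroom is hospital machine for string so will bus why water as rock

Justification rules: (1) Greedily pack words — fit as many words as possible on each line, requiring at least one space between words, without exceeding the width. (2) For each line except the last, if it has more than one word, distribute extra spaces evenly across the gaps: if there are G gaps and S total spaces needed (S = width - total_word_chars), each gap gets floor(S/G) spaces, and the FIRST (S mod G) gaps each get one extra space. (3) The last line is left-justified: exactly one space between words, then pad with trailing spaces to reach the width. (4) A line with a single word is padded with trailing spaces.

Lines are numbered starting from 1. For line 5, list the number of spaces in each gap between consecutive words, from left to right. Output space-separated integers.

Line 1: ['quick', 'dirty'] (min_width=11, slack=2)
Line 2: ['program', 'with'] (min_width=12, slack=1)
Line 3: ['bee', 'train'] (min_width=9, slack=4)
Line 4: ['with', 'matrix'] (min_width=11, slack=2)
Line 5: ['storm', 'laser'] (min_width=11, slack=2)
Line 6: ['segment'] (min_width=7, slack=6)
Line 7: ['bedroom', 'is'] (min_width=10, slack=3)
Line 8: ['hospital'] (min_width=8, slack=5)
Line 9: ['machine', 'for'] (min_width=11, slack=2)
Line 10: ['string', 'so'] (min_width=9, slack=4)
Line 11: ['will', 'bus', 'why'] (min_width=12, slack=1)
Line 12: ['water', 'as', 'rock'] (min_width=13, slack=0)

Answer: 3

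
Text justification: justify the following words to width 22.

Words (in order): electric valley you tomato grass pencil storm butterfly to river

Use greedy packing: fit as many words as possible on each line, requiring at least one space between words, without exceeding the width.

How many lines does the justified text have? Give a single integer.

Answer: 4

Derivation:
Line 1: ['electric', 'valley', 'you'] (min_width=19, slack=3)
Line 2: ['tomato', 'grass', 'pencil'] (min_width=19, slack=3)
Line 3: ['storm', 'butterfly', 'to'] (min_width=18, slack=4)
Line 4: ['river'] (min_width=5, slack=17)
Total lines: 4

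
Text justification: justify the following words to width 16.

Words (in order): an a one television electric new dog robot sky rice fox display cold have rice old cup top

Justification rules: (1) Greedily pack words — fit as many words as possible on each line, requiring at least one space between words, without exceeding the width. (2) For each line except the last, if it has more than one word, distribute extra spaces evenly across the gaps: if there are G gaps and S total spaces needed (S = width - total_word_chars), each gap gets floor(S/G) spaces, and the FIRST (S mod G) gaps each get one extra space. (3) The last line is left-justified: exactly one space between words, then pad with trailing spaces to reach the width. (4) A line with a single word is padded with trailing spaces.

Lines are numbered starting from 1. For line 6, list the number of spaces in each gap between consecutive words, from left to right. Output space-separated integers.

Line 1: ['an', 'a', 'one'] (min_width=8, slack=8)
Line 2: ['television'] (min_width=10, slack=6)
Line 3: ['electric', 'new', 'dog'] (min_width=16, slack=0)
Line 4: ['robot', 'sky', 'rice'] (min_width=14, slack=2)
Line 5: ['fox', 'display', 'cold'] (min_width=16, slack=0)
Line 6: ['have', 'rice', 'old'] (min_width=13, slack=3)
Line 7: ['cup', 'top'] (min_width=7, slack=9)

Answer: 3 2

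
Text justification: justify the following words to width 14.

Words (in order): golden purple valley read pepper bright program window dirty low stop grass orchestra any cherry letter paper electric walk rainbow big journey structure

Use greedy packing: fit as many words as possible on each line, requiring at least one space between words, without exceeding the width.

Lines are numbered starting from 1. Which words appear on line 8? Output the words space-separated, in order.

Line 1: ['golden', 'purple'] (min_width=13, slack=1)
Line 2: ['valley', 'read'] (min_width=11, slack=3)
Line 3: ['pepper', 'bright'] (min_width=13, slack=1)
Line 4: ['program', 'window'] (min_width=14, slack=0)
Line 5: ['dirty', 'low', 'stop'] (min_width=14, slack=0)
Line 6: ['grass'] (min_width=5, slack=9)
Line 7: ['orchestra', 'any'] (min_width=13, slack=1)
Line 8: ['cherry', 'letter'] (min_width=13, slack=1)
Line 9: ['paper', 'electric'] (min_width=14, slack=0)
Line 10: ['walk', 'rainbow'] (min_width=12, slack=2)
Line 11: ['big', 'journey'] (min_width=11, slack=3)
Line 12: ['structure'] (min_width=9, slack=5)

Answer: cherry letter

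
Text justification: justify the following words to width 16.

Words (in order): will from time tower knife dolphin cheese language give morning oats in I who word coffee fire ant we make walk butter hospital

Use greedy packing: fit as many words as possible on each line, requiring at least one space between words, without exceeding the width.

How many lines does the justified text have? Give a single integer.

Line 1: ['will', 'from', 'time'] (min_width=14, slack=2)
Line 2: ['tower', 'knife'] (min_width=11, slack=5)
Line 3: ['dolphin', 'cheese'] (min_width=14, slack=2)
Line 4: ['language', 'give'] (min_width=13, slack=3)
Line 5: ['morning', 'oats', 'in'] (min_width=15, slack=1)
Line 6: ['I', 'who', 'word'] (min_width=10, slack=6)
Line 7: ['coffee', 'fire', 'ant'] (min_width=15, slack=1)
Line 8: ['we', 'make', 'walk'] (min_width=12, slack=4)
Line 9: ['butter', 'hospital'] (min_width=15, slack=1)
Total lines: 9

Answer: 9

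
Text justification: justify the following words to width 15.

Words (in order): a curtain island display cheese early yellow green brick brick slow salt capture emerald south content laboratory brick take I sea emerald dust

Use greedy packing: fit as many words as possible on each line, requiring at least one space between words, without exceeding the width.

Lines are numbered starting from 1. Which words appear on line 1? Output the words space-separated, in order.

Answer: a curtain

Derivation:
Line 1: ['a', 'curtain'] (min_width=9, slack=6)
Line 2: ['island', 'display'] (min_width=14, slack=1)
Line 3: ['cheese', 'early'] (min_width=12, slack=3)
Line 4: ['yellow', 'green'] (min_width=12, slack=3)
Line 5: ['brick', 'brick'] (min_width=11, slack=4)
Line 6: ['slow', 'salt'] (min_width=9, slack=6)
Line 7: ['capture', 'emerald'] (min_width=15, slack=0)
Line 8: ['south', 'content'] (min_width=13, slack=2)
Line 9: ['laboratory'] (min_width=10, slack=5)
Line 10: ['brick', 'take', 'I'] (min_width=12, slack=3)
Line 11: ['sea', 'emerald'] (min_width=11, slack=4)
Line 12: ['dust'] (min_width=4, slack=11)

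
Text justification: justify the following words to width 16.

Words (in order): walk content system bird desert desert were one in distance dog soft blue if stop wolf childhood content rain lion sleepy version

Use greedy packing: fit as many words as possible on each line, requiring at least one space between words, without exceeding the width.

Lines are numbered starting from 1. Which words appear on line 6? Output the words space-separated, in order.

Line 1: ['walk', 'content'] (min_width=12, slack=4)
Line 2: ['system', 'bird'] (min_width=11, slack=5)
Line 3: ['desert', 'desert'] (min_width=13, slack=3)
Line 4: ['were', 'one', 'in'] (min_width=11, slack=5)
Line 5: ['distance', 'dog'] (min_width=12, slack=4)
Line 6: ['soft', 'blue', 'if'] (min_width=12, slack=4)
Line 7: ['stop', 'wolf'] (min_width=9, slack=7)
Line 8: ['childhood'] (min_width=9, slack=7)
Line 9: ['content', 'rain'] (min_width=12, slack=4)
Line 10: ['lion', 'sleepy'] (min_width=11, slack=5)
Line 11: ['version'] (min_width=7, slack=9)

Answer: soft blue if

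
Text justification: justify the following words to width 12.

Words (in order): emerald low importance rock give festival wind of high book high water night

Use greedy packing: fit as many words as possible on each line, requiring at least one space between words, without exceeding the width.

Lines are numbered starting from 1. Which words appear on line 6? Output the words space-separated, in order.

Answer: book high

Derivation:
Line 1: ['emerald', 'low'] (min_width=11, slack=1)
Line 2: ['importance'] (min_width=10, slack=2)
Line 3: ['rock', 'give'] (min_width=9, slack=3)
Line 4: ['festival'] (min_width=8, slack=4)
Line 5: ['wind', 'of', 'high'] (min_width=12, slack=0)
Line 6: ['book', 'high'] (min_width=9, slack=3)
Line 7: ['water', 'night'] (min_width=11, slack=1)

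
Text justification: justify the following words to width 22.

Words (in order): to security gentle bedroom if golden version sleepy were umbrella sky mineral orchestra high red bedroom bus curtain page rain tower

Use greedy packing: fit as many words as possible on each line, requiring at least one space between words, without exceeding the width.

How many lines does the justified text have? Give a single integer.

Line 1: ['to', 'security', 'gentle'] (min_width=18, slack=4)
Line 2: ['bedroom', 'if', 'golden'] (min_width=17, slack=5)
Line 3: ['version', 'sleepy', 'were'] (min_width=19, slack=3)
Line 4: ['umbrella', 'sky', 'mineral'] (min_width=20, slack=2)
Line 5: ['orchestra', 'high', 'red'] (min_width=18, slack=4)
Line 6: ['bedroom', 'bus', 'curtain'] (min_width=19, slack=3)
Line 7: ['page', 'rain', 'tower'] (min_width=15, slack=7)
Total lines: 7

Answer: 7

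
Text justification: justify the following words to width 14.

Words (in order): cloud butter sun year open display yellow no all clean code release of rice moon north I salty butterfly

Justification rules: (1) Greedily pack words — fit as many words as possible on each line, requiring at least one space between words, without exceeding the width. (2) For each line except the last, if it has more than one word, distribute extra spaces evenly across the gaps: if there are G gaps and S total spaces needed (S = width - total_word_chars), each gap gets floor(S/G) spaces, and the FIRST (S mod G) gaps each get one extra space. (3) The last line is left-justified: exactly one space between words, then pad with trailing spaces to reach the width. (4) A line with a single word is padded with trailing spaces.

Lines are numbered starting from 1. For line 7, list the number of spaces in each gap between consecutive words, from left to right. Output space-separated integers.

Answer: 2 1

Derivation:
Line 1: ['cloud', 'butter'] (min_width=12, slack=2)
Line 2: ['sun', 'year', 'open'] (min_width=13, slack=1)
Line 3: ['display', 'yellow'] (min_width=14, slack=0)
Line 4: ['no', 'all', 'clean'] (min_width=12, slack=2)
Line 5: ['code', 'release'] (min_width=12, slack=2)
Line 6: ['of', 'rice', 'moon'] (min_width=12, slack=2)
Line 7: ['north', 'I', 'salty'] (min_width=13, slack=1)
Line 8: ['butterfly'] (min_width=9, slack=5)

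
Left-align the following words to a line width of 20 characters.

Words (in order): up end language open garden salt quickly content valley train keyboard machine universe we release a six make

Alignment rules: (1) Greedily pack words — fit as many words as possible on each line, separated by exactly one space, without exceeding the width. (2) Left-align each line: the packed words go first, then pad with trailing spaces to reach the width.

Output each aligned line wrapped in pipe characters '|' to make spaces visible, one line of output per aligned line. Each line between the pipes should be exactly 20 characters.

Answer: |up end language open|
|garden salt quickly |
|content valley train|
|keyboard machine    |
|universe we release |
|a six make          |

Derivation:
Line 1: ['up', 'end', 'language', 'open'] (min_width=20, slack=0)
Line 2: ['garden', 'salt', 'quickly'] (min_width=19, slack=1)
Line 3: ['content', 'valley', 'train'] (min_width=20, slack=0)
Line 4: ['keyboard', 'machine'] (min_width=16, slack=4)
Line 5: ['universe', 'we', 'release'] (min_width=19, slack=1)
Line 6: ['a', 'six', 'make'] (min_width=10, slack=10)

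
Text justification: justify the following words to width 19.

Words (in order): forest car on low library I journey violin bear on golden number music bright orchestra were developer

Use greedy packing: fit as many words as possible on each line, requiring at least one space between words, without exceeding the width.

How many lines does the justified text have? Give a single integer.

Line 1: ['forest', 'car', 'on', 'low'] (min_width=17, slack=2)
Line 2: ['library', 'I', 'journey'] (min_width=17, slack=2)
Line 3: ['violin', 'bear', 'on'] (min_width=14, slack=5)
Line 4: ['golden', 'number', 'music'] (min_width=19, slack=0)
Line 5: ['bright', 'orchestra'] (min_width=16, slack=3)
Line 6: ['were', 'developer'] (min_width=14, slack=5)
Total lines: 6

Answer: 6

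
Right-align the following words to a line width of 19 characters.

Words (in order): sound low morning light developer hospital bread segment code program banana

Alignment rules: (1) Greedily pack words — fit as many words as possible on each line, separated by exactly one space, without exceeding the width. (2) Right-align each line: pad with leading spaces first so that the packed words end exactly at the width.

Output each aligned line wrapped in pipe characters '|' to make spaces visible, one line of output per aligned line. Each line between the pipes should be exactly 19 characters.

Answer: |  sound low morning|
|    light developer|
|     hospital bread|
|       segment code|
|     program banana|

Derivation:
Line 1: ['sound', 'low', 'morning'] (min_width=17, slack=2)
Line 2: ['light', 'developer'] (min_width=15, slack=4)
Line 3: ['hospital', 'bread'] (min_width=14, slack=5)
Line 4: ['segment', 'code'] (min_width=12, slack=7)
Line 5: ['program', 'banana'] (min_width=14, slack=5)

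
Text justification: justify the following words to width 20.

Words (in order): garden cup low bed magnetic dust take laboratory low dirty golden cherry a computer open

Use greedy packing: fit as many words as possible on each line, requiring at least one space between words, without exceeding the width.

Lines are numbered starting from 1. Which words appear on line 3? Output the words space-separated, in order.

Answer: laboratory low dirty

Derivation:
Line 1: ['garden', 'cup', 'low', 'bed'] (min_width=18, slack=2)
Line 2: ['magnetic', 'dust', 'take'] (min_width=18, slack=2)
Line 3: ['laboratory', 'low', 'dirty'] (min_width=20, slack=0)
Line 4: ['golden', 'cherry', 'a'] (min_width=15, slack=5)
Line 5: ['computer', 'open'] (min_width=13, slack=7)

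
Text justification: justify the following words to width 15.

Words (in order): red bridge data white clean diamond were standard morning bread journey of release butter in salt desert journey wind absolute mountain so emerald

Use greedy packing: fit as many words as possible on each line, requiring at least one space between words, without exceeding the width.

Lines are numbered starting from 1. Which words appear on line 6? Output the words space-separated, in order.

Line 1: ['red', 'bridge', 'data'] (min_width=15, slack=0)
Line 2: ['white', 'clean'] (min_width=11, slack=4)
Line 3: ['diamond', 'were'] (min_width=12, slack=3)
Line 4: ['standard'] (min_width=8, slack=7)
Line 5: ['morning', 'bread'] (min_width=13, slack=2)
Line 6: ['journey', 'of'] (min_width=10, slack=5)
Line 7: ['release', 'butter'] (min_width=14, slack=1)
Line 8: ['in', 'salt', 'desert'] (min_width=14, slack=1)
Line 9: ['journey', 'wind'] (min_width=12, slack=3)
Line 10: ['absolute'] (min_width=8, slack=7)
Line 11: ['mountain', 'so'] (min_width=11, slack=4)
Line 12: ['emerald'] (min_width=7, slack=8)

Answer: journey of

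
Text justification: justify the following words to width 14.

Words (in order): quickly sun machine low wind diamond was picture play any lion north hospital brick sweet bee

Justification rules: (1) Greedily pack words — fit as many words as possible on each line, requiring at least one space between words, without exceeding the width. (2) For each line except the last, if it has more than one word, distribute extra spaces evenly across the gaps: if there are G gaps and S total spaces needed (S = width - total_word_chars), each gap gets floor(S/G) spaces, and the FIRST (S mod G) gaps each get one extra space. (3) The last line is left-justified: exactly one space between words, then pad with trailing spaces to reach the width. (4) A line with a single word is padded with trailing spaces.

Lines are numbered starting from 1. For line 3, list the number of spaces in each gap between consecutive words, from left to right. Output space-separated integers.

Line 1: ['quickly', 'sun'] (min_width=11, slack=3)
Line 2: ['machine', 'low'] (min_width=11, slack=3)
Line 3: ['wind', 'diamond'] (min_width=12, slack=2)
Line 4: ['was', 'picture'] (min_width=11, slack=3)
Line 5: ['play', 'any', 'lion'] (min_width=13, slack=1)
Line 6: ['north', 'hospital'] (min_width=14, slack=0)
Line 7: ['brick', 'sweet'] (min_width=11, slack=3)
Line 8: ['bee'] (min_width=3, slack=11)

Answer: 3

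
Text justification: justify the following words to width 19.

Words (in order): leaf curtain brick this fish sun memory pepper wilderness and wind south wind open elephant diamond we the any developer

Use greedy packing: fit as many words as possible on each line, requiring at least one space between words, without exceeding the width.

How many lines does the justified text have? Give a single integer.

Answer: 7

Derivation:
Line 1: ['leaf', 'curtain', 'brick'] (min_width=18, slack=1)
Line 2: ['this', 'fish', 'sun'] (min_width=13, slack=6)
Line 3: ['memory', 'pepper'] (min_width=13, slack=6)
Line 4: ['wilderness', 'and', 'wind'] (min_width=19, slack=0)
Line 5: ['south', 'wind', 'open'] (min_width=15, slack=4)
Line 6: ['elephant', 'diamond', 'we'] (min_width=19, slack=0)
Line 7: ['the', 'any', 'developer'] (min_width=17, slack=2)
Total lines: 7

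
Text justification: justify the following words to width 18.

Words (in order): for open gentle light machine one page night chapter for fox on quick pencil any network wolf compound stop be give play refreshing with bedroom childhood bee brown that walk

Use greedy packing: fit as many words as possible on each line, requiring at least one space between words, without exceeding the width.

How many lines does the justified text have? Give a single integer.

Line 1: ['for', 'open', 'gentle'] (min_width=15, slack=3)
Line 2: ['light', 'machine', 'one'] (min_width=17, slack=1)
Line 3: ['page', 'night', 'chapter'] (min_width=18, slack=0)
Line 4: ['for', 'fox', 'on', 'quick'] (min_width=16, slack=2)
Line 5: ['pencil', 'any', 'network'] (min_width=18, slack=0)
Line 6: ['wolf', 'compound', 'stop'] (min_width=18, slack=0)
Line 7: ['be', 'give', 'play'] (min_width=12, slack=6)
Line 8: ['refreshing', 'with'] (min_width=15, slack=3)
Line 9: ['bedroom', 'childhood'] (min_width=17, slack=1)
Line 10: ['bee', 'brown', 'that'] (min_width=14, slack=4)
Line 11: ['walk'] (min_width=4, slack=14)
Total lines: 11

Answer: 11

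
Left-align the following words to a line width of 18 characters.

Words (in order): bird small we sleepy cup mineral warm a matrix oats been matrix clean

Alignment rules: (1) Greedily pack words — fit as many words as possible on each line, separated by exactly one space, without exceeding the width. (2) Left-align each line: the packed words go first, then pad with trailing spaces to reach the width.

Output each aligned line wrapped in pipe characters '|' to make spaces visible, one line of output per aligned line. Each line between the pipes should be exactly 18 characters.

Answer: |bird small we     |
|sleepy cup mineral|
|warm a matrix oats|
|been matrix clean |

Derivation:
Line 1: ['bird', 'small', 'we'] (min_width=13, slack=5)
Line 2: ['sleepy', 'cup', 'mineral'] (min_width=18, slack=0)
Line 3: ['warm', 'a', 'matrix', 'oats'] (min_width=18, slack=0)
Line 4: ['been', 'matrix', 'clean'] (min_width=17, slack=1)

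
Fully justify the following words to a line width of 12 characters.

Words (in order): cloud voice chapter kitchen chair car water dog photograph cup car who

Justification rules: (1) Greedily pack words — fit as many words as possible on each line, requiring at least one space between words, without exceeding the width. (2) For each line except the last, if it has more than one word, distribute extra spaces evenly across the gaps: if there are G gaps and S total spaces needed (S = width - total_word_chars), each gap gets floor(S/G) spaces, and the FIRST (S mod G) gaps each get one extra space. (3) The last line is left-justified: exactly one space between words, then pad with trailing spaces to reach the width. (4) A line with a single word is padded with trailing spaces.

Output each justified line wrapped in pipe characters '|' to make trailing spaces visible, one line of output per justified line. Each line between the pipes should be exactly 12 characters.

Answer: |cloud  voice|
|chapter     |
|kitchen     |
|chair    car|
|water    dog|
|photograph  |
|cup car who |

Derivation:
Line 1: ['cloud', 'voice'] (min_width=11, slack=1)
Line 2: ['chapter'] (min_width=7, slack=5)
Line 3: ['kitchen'] (min_width=7, slack=5)
Line 4: ['chair', 'car'] (min_width=9, slack=3)
Line 5: ['water', 'dog'] (min_width=9, slack=3)
Line 6: ['photograph'] (min_width=10, slack=2)
Line 7: ['cup', 'car', 'who'] (min_width=11, slack=1)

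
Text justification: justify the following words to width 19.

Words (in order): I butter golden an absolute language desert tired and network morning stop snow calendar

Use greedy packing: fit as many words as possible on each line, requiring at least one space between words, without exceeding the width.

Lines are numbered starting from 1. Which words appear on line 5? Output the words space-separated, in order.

Line 1: ['I', 'butter', 'golden', 'an'] (min_width=18, slack=1)
Line 2: ['absolute', 'language'] (min_width=17, slack=2)
Line 3: ['desert', 'tired', 'and'] (min_width=16, slack=3)
Line 4: ['network', 'morning'] (min_width=15, slack=4)
Line 5: ['stop', 'snow', 'calendar'] (min_width=18, slack=1)

Answer: stop snow calendar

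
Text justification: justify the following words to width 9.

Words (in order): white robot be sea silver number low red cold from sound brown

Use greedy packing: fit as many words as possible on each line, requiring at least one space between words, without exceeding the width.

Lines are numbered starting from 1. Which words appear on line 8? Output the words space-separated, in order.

Answer: sound

Derivation:
Line 1: ['white'] (min_width=5, slack=4)
Line 2: ['robot', 'be'] (min_width=8, slack=1)
Line 3: ['sea'] (min_width=3, slack=6)
Line 4: ['silver'] (min_width=6, slack=3)
Line 5: ['number'] (min_width=6, slack=3)
Line 6: ['low', 'red'] (min_width=7, slack=2)
Line 7: ['cold', 'from'] (min_width=9, slack=0)
Line 8: ['sound'] (min_width=5, slack=4)
Line 9: ['brown'] (min_width=5, slack=4)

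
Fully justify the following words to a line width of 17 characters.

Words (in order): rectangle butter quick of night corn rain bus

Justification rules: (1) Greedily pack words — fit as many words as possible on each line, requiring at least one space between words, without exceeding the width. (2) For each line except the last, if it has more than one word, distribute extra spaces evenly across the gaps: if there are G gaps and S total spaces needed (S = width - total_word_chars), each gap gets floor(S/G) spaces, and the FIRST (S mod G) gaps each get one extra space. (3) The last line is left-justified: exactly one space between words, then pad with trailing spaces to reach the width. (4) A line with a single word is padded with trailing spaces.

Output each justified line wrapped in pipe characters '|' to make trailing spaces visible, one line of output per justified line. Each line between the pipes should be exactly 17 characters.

Answer: |rectangle  butter|
|quick   of  night|
|corn rain bus    |

Derivation:
Line 1: ['rectangle', 'butter'] (min_width=16, slack=1)
Line 2: ['quick', 'of', 'night'] (min_width=14, slack=3)
Line 3: ['corn', 'rain', 'bus'] (min_width=13, slack=4)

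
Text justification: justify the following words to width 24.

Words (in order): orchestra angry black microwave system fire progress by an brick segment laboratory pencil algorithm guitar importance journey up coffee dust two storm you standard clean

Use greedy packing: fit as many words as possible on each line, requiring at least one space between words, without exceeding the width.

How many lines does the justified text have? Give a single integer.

Line 1: ['orchestra', 'angry', 'black'] (min_width=21, slack=3)
Line 2: ['microwave', 'system', 'fire'] (min_width=21, slack=3)
Line 3: ['progress', 'by', 'an', 'brick'] (min_width=20, slack=4)
Line 4: ['segment', 'laboratory'] (min_width=18, slack=6)
Line 5: ['pencil', 'algorithm', 'guitar'] (min_width=23, slack=1)
Line 6: ['importance', 'journey', 'up'] (min_width=21, slack=3)
Line 7: ['coffee', 'dust', 'two', 'storm'] (min_width=21, slack=3)
Line 8: ['you', 'standard', 'clean'] (min_width=18, slack=6)
Total lines: 8

Answer: 8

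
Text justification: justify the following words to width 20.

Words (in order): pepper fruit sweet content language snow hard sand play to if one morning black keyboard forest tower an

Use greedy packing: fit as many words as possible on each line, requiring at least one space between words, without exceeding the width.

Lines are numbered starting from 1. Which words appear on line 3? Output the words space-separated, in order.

Answer: snow hard sand play

Derivation:
Line 1: ['pepper', 'fruit', 'sweet'] (min_width=18, slack=2)
Line 2: ['content', 'language'] (min_width=16, slack=4)
Line 3: ['snow', 'hard', 'sand', 'play'] (min_width=19, slack=1)
Line 4: ['to', 'if', 'one', 'morning'] (min_width=17, slack=3)
Line 5: ['black', 'keyboard'] (min_width=14, slack=6)
Line 6: ['forest', 'tower', 'an'] (min_width=15, slack=5)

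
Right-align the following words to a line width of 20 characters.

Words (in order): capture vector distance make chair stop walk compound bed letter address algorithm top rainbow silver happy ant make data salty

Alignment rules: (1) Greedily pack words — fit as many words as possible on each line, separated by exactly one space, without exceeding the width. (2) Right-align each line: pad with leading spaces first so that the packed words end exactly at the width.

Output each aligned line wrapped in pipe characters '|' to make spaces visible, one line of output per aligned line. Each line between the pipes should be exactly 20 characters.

Line 1: ['capture', 'vector'] (min_width=14, slack=6)
Line 2: ['distance', 'make', 'chair'] (min_width=19, slack=1)
Line 3: ['stop', 'walk', 'compound'] (min_width=18, slack=2)
Line 4: ['bed', 'letter', 'address'] (min_width=18, slack=2)
Line 5: ['algorithm', 'top'] (min_width=13, slack=7)
Line 6: ['rainbow', 'silver', 'happy'] (min_width=20, slack=0)
Line 7: ['ant', 'make', 'data', 'salty'] (min_width=19, slack=1)

Answer: |      capture vector|
| distance make chair|
|  stop walk compound|
|  bed letter address|
|       algorithm top|
|rainbow silver happy|
| ant make data salty|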